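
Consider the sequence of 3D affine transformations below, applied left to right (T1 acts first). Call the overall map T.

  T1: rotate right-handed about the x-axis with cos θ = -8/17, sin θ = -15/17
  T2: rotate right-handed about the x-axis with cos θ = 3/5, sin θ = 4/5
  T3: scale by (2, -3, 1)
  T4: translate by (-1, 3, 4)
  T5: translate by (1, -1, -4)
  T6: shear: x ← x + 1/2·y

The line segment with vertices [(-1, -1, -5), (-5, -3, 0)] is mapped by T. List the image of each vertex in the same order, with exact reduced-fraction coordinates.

image vertices: (1093/170, 1433/85, -103/85), (-603/85, 494/85, 231/85)

T1 rotate right-handed about the x-axis with cos θ = -8/17, sin θ = -15/17: (-1, -1, -5) → (-1, -67/17, 55/17); (-5, -3, 0) → (-5, 24/17, 45/17)
T2 rotate right-handed about the x-axis with cos θ = 3/5, sin θ = 4/5: (-1, -67/17, 55/17) → (-1, -421/85, -103/85); (-5, 24/17, 45/17) → (-5, -108/85, 231/85)
T3 scale by (2, -3, 1): (-1, -421/85, -103/85) → (-2, 1263/85, -103/85); (-5, -108/85, 231/85) → (-10, 324/85, 231/85)
T4 translate by (-1, 3, 4): (-2, 1263/85, -103/85) → (-3, 1518/85, 237/85); (-10, 324/85, 231/85) → (-11, 579/85, 571/85)
T5 translate by (1, -1, -4): (-3, 1518/85, 237/85) → (-2, 1433/85, -103/85); (-11, 579/85, 571/85) → (-10, 494/85, 231/85)
T6 shear: x ← x + 1/2·y: (-2, 1433/85, -103/85) → (1093/170, 1433/85, -103/85); (-10, 494/85, 231/85) → (-603/85, 494/85, 231/85)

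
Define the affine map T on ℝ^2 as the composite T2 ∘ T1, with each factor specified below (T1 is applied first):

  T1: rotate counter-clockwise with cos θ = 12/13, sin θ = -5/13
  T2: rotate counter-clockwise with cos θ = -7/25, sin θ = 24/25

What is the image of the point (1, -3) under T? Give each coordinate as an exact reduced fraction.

T(p) = (201/65, 43/65)

T1 rotate counter-clockwise with cos θ = 12/13, sin θ = -5/13: (1, -3) → (-3/13, -41/13)
T2 rotate counter-clockwise with cos θ = -7/25, sin θ = 24/25: (-3/13, -41/13) → (201/65, 43/65)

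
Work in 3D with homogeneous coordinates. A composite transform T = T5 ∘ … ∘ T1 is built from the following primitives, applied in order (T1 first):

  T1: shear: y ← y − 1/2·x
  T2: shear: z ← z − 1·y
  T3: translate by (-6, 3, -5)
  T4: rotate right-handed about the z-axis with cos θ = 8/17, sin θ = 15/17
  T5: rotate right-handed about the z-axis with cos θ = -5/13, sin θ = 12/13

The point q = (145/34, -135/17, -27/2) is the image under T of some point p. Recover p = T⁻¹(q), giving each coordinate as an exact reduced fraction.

p = (1, 5, -4)

T1 = [1 0 0 0; -1/2 1 0 0; 0 0 1 0; 0 0 0 1]
T2·T1 = [1 0 0 0; -1/2 1 0 0; 1/2 -1 1 0; 0 0 0 1]
T3·…·T1 = [1 0 0 -6; -1/2 1 0 3; 1/2 -1 1 -5; 0 0 0 1]
T4·…·T1 = [31/34 -15/17 0 -93/17; 11/17 8/17 0 -66/17; 1/2 -1 1 -5; 0 0 0 1]
T5·…·T1 = [-419/442 -21/221 0 1257/221; 131/221 -220/221 0 -786/221; 1/2 -1 1 -5; 0 0 0 1]
det M = 1; M⁻¹ = [-220/221 21/221 0 6; -131/221 -419/442 0 0; -21/221 -220/221 1 2; 0 0 0 1]
M⁻¹ · (145/34, -135/17, -27/2)ᵀ = (1, 5, -4)ᵀ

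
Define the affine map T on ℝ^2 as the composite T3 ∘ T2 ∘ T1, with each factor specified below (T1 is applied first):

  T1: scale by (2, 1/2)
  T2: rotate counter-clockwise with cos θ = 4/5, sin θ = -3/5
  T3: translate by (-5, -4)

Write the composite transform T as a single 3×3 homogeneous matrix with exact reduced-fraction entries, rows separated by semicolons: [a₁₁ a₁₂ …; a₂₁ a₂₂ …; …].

T1 = [2 0 0; 0 1/2 0; 0 0 1]
T2·T1 = [8/5 3/10 0; -6/5 2/5 0; 0 0 1]
T3·…·T1 = [8/5 3/10 -5; -6/5 2/5 -4; 0 0 1]

T = [8/5 3/10 -5; -6/5 2/5 -4; 0 0 1]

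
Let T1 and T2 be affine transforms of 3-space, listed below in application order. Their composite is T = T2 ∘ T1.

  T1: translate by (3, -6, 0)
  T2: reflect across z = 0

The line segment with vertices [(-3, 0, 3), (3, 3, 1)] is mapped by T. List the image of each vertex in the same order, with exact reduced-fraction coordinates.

image vertices: (0, -6, -3), (6, -3, -1)

T1 translate by (3, -6, 0): (-3, 0, 3) → (0, -6, 3); (3, 3, 1) → (6, -3, 1)
T2 reflect across z = 0: (0, -6, 3) → (0, -6, -3); (6, -3, 1) → (6, -3, -1)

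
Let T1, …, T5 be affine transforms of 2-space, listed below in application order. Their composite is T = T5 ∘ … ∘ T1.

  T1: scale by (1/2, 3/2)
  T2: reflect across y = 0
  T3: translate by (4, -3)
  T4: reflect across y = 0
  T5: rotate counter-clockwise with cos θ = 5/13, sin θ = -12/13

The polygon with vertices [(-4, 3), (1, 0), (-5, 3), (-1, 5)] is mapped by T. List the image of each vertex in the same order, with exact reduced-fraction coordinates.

T1 scale by (1/2, 3/2): (-4, 3) → (-2, 9/2); (1, 0) → (1/2, 0); (-5, 3) → (-5/2, 9/2); (-1, 5) → (-1/2, 15/2)
T2 reflect across y = 0: (-2, 9/2) → (-2, -9/2); (1/2, 0) → (1/2, 0); (-5/2, 9/2) → (-5/2, -9/2); (-1/2, 15/2) → (-1/2, -15/2)
T3 translate by (4, -3): (-2, -9/2) → (2, -15/2); (1/2, 0) → (9/2, -3); (-5/2, -9/2) → (3/2, -15/2); (-1/2, -15/2) → (7/2, -21/2)
T4 reflect across y = 0: (2, -15/2) → (2, 15/2); (9/2, -3) → (9/2, 3); (3/2, -15/2) → (3/2, 15/2); (7/2, -21/2) → (7/2, 21/2)
T5 rotate counter-clockwise with cos θ = 5/13, sin θ = -12/13: (2, 15/2) → (100/13, 27/26); (9/2, 3) → (9/2, -3); (3/2, 15/2) → (15/2, 3/2); (7/2, 21/2) → (287/26, 21/26)

image vertices: (100/13, 27/26), (9/2, -3), (15/2, 3/2), (287/26, 21/26)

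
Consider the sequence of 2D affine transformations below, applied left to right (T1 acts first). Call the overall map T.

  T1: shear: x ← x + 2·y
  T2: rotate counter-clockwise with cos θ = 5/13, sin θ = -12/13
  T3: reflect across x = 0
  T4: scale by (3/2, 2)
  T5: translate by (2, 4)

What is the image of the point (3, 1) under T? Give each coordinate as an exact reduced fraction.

T1 shear: x ← x + 2·y: (3, 1) → (5, 1)
T2 rotate counter-clockwise with cos θ = 5/13, sin θ = -12/13: (5, 1) → (37/13, -55/13)
T3 reflect across x = 0: (37/13, -55/13) → (-37/13, -55/13)
T4 scale by (3/2, 2): (-37/13, -55/13) → (-111/26, -110/13)
T5 translate by (2, 4): (-111/26, -110/13) → (-59/26, -58/13)

T(p) = (-59/26, -58/13)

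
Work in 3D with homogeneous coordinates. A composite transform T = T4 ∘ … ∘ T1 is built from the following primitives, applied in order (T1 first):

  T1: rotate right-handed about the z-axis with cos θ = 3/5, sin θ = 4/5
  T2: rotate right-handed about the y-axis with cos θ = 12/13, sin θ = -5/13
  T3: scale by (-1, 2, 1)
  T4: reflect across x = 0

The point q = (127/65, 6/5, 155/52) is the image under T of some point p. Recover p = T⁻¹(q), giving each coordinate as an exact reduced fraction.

p = (9/4, -2, 2)

T1 = [3/5 -4/5 0 0; 4/5 3/5 0 0; 0 0 1 0; 0 0 0 1]
T2·T1 = [36/65 -48/65 -5/13 0; 4/5 3/5 0 0; 3/13 -4/13 12/13 0; 0 0 0 1]
T3·…·T1 = [-36/65 48/65 5/13 0; 8/5 6/5 0 0; 3/13 -4/13 12/13 0; 0 0 0 1]
T4·…·T1 = [36/65 -48/65 -5/13 0; 8/5 6/5 0 0; 3/13 -4/13 12/13 0; 0 0 0 1]
det M = 2; M⁻¹ = [36/65 2/5 3/13 0; -48/65 3/10 -4/13 0; -5/13 0 12/13 0; 0 0 0 1]
M⁻¹ · (127/65, 6/5, 155/52)ᵀ = (9/4, -2, 2)ᵀ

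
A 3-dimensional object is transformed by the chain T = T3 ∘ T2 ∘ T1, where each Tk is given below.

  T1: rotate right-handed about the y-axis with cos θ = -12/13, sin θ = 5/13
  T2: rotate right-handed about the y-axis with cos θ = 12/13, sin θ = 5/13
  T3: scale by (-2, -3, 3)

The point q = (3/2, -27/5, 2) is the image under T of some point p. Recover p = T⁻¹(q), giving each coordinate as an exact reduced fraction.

p = (3/4, 9/5, -2/3)

T1 = [-12/13 0 5/13 0; 0 1 0 0; -5/13 0 -12/13 0; 0 0 0 1]
T2·T1 = [-1 0 0 0; 0 1 0 0; 0 0 -1 0; 0 0 0 1]
T3·…·T1 = [2 0 0 0; 0 -3 0 0; 0 0 -3 0; 0 0 0 1]
det M = 18; M⁻¹ = [1/2 0 0 0; 0 -1/3 0 0; 0 0 -1/3 0; 0 0 0 1]
M⁻¹ · (3/2, -27/5, 2)ᵀ = (3/4, 9/5, -2/3)ᵀ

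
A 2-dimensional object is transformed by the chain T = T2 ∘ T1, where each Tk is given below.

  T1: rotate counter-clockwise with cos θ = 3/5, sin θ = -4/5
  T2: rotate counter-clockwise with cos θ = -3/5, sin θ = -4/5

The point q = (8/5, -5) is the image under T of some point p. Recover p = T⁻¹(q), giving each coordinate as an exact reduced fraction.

T1 = [3/5 4/5 0; -4/5 3/5 0; 0 0 1]
T2·T1 = [-1 0 0; 0 -1 0; 0 0 1]
det M = 1; M⁻¹ = [-1 0 0; 0 -1 0; 0 0 1]
M⁻¹ · (8/5, -5)ᵀ = (-8/5, 5)ᵀ

p = (-8/5, 5)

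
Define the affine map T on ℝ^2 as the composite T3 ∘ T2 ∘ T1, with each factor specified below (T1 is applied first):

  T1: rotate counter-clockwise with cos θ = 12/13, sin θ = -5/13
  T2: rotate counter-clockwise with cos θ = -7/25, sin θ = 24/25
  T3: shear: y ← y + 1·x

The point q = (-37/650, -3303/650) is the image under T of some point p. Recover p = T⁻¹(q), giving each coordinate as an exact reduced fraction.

T1 = [12/13 5/13 0; -5/13 12/13 0; 0 0 1]
T2·T1 = [36/325 -323/325 0; 323/325 36/325 0; 0 0 1]
T3·…·T1 = [36/325 -323/325 0; 359/325 -287/325 0; 0 0 1]
det M = 1; M⁻¹ = [-287/325 323/325 0; -359/325 36/325 0; 0 0 1]
M⁻¹ · (-37/650, -3303/650)ᵀ = (-5, -1/2)ᵀ

p = (-5, -1/2)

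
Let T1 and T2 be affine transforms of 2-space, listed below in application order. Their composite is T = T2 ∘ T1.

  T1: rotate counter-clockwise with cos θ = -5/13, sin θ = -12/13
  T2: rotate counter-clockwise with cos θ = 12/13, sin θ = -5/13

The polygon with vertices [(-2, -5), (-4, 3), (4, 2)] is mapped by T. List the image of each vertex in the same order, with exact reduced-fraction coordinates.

T1 rotate counter-clockwise with cos θ = -5/13, sin θ = -12/13: (-2, -5) → (-50/13, 49/13); (-4, 3) → (56/13, 33/13); (4, 2) → (4/13, -58/13)
T2 rotate counter-clockwise with cos θ = 12/13, sin θ = -5/13: (-50/13, 49/13) → (-355/169, 838/169); (56/13, 33/13) → (837/169, 116/169); (4/13, -58/13) → (-242/169, -716/169)

image vertices: (-355/169, 838/169), (837/169, 116/169), (-242/169, -716/169)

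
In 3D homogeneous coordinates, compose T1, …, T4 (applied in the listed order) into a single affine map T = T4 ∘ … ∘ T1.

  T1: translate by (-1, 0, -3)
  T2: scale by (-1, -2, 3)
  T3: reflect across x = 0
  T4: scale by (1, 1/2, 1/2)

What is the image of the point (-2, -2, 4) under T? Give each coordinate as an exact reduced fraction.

T1 translate by (-1, 0, -3): (-2, -2, 4) → (-3, -2, 1)
T2 scale by (-1, -2, 3): (-3, -2, 1) → (3, 4, 3)
T3 reflect across x = 0: (3, 4, 3) → (-3, 4, 3)
T4 scale by (1, 1/2, 1/2): (-3, 4, 3) → (-3, 2, 3/2)

T(p) = (-3, 2, 3/2)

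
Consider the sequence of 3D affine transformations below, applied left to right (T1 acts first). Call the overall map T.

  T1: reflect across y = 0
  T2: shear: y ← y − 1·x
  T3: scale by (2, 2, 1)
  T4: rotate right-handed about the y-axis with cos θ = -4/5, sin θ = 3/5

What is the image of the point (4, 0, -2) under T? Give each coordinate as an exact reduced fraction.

T1 reflect across y = 0: (4, 0, -2) → (4, 0, -2)
T2 shear: y ← y − 1·x: (4, 0, -2) → (4, -4, -2)
T3 scale by (2, 2, 1): (4, -4, -2) → (8, -8, -2)
T4 rotate right-handed about the y-axis with cos θ = -4/5, sin θ = 3/5: (8, -8, -2) → (-38/5, -8, -16/5)

T(p) = (-38/5, -8, -16/5)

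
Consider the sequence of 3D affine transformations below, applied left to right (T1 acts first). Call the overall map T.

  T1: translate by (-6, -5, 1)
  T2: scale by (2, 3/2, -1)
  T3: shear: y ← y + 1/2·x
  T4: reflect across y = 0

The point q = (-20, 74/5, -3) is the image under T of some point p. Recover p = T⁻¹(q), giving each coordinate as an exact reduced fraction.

T1 = [1 0 0 -6; 0 1 0 -5; 0 0 1 1; 0 0 0 1]
T2·T1 = [2 0 0 -12; 0 3/2 0 -15/2; 0 0 -1 -1; 0 0 0 1]
T3·…·T1 = [2 0 0 -12; 1 3/2 0 -27/2; 0 0 -1 -1; 0 0 0 1]
T4·…·T1 = [2 0 0 -12; -1 -3/2 0 27/2; 0 0 -1 -1; 0 0 0 1]
det M = 3; M⁻¹ = [1/2 0 0 6; -1/3 -2/3 0 5; 0 0 -1 -1; 0 0 0 1]
M⁻¹ · (-20, 74/5, -3)ᵀ = (-4, 9/5, 2)ᵀ

p = (-4, 9/5, 2)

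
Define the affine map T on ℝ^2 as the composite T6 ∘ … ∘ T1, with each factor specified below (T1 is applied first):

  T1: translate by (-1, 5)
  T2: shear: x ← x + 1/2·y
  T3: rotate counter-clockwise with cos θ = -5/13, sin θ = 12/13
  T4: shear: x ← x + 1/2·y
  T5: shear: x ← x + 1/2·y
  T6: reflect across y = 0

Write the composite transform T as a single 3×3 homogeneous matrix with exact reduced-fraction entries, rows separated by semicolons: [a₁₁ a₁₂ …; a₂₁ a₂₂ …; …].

T = [7/13 -27/26 -149/26; -12/13 -1/13 7/13; 0 0 1]

T1 = [1 0 -1; 0 1 5; 0 0 1]
T2·T1 = [1 1/2 3/2; 0 1 5; 0 0 1]
T3·…·T1 = [-5/13 -29/26 -135/26; 12/13 1/13 -7/13; 0 0 1]
T4·…·T1 = [1/13 -14/13 -71/13; 12/13 1/13 -7/13; 0 0 1]
T5·…·T1 = [7/13 -27/26 -149/26; 12/13 1/13 -7/13; 0 0 1]
T6·…·T1 = [7/13 -27/26 -149/26; -12/13 -1/13 7/13; 0 0 1]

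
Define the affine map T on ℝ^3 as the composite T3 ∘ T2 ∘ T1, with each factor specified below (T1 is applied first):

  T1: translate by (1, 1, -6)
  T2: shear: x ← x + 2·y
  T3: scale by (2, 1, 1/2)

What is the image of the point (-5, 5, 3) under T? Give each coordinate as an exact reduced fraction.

T(p) = (16, 6, -3/2)

T1 translate by (1, 1, -6): (-5, 5, 3) → (-4, 6, -3)
T2 shear: x ← x + 2·y: (-4, 6, -3) → (8, 6, -3)
T3 scale by (2, 1, 1/2): (8, 6, -3) → (16, 6, -3/2)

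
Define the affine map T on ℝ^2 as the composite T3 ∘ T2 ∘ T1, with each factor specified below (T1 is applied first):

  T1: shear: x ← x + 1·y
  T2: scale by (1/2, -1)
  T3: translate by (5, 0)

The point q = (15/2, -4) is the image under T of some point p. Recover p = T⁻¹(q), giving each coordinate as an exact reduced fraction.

T1 = [1 1 0; 0 1 0; 0 0 1]
T2·T1 = [1/2 1/2 0; 0 -1 0; 0 0 1]
T3·…·T1 = [1/2 1/2 5; 0 -1 0; 0 0 1]
det M = -1/2; M⁻¹ = [2 1 -10; 0 -1 0; 0 0 1]
M⁻¹ · (15/2, -4)ᵀ = (1, 4)ᵀ

p = (1, 4)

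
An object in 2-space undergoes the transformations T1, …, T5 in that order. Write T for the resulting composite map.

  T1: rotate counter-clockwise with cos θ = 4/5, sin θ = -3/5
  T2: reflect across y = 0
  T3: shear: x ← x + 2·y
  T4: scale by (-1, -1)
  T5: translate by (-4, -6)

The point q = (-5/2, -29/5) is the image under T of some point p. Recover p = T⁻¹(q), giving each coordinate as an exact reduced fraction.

T1 = [4/5 3/5 0; -3/5 4/5 0; 0 0 1]
T2·T1 = [4/5 3/5 0; 3/5 -4/5 0; 0 0 1]
T3·…·T1 = [2 -1 0; 3/5 -4/5 0; 0 0 1]
T4·…·T1 = [-2 1 0; -3/5 4/5 0; 0 0 1]
T5·…·T1 = [-2 1 -4; -3/5 4/5 -6; 0 0 1]
det M = -1; M⁻¹ = [-4/5 1 14/5; -3/5 2 48/5; 0 0 1]
M⁻¹ · (-5/2, -29/5)ᵀ = (-1, -1/2)ᵀ

p = (-1, -1/2)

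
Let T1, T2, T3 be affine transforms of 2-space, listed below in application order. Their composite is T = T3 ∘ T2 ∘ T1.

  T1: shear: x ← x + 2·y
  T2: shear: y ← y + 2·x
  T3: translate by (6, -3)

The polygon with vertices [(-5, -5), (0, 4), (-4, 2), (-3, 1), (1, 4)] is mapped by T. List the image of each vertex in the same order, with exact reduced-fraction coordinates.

image vertices: (-9, -38), (14, 17), (6, -1), (5, -4), (15, 19)

T1 shear: x ← x + 2·y: (-5, -5) → (-15, -5); (0, 4) → (8, 4); (-4, 2) → (0, 2); (-3, 1) → (-1, 1); (1, 4) → (9, 4)
T2 shear: y ← y + 2·x: (-15, -5) → (-15, -35); (8, 4) → (8, 20); (0, 2) → (0, 2); (-1, 1) → (-1, -1); (9, 4) → (9, 22)
T3 translate by (6, -3): (-15, -35) → (-9, -38); (8, 20) → (14, 17); (0, 2) → (6, -1); (-1, -1) → (5, -4); (9, 22) → (15, 19)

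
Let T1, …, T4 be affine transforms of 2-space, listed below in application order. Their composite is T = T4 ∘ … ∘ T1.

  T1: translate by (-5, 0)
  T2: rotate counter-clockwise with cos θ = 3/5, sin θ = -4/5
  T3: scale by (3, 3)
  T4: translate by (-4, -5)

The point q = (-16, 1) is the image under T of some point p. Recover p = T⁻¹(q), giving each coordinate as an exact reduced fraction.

p = (1, -2)

T1 = [1 0 -5; 0 1 0; 0 0 1]
T2·T1 = [3/5 4/5 -3; -4/5 3/5 4; 0 0 1]
T3·…·T1 = [9/5 12/5 -9; -12/5 9/5 12; 0 0 1]
T4·…·T1 = [9/5 12/5 -13; -12/5 9/5 7; 0 0 1]
det M = 9; M⁻¹ = [1/5 -4/15 67/15; 4/15 1/5 31/15; 0 0 1]
M⁻¹ · (-16, 1)ᵀ = (1, -2)ᵀ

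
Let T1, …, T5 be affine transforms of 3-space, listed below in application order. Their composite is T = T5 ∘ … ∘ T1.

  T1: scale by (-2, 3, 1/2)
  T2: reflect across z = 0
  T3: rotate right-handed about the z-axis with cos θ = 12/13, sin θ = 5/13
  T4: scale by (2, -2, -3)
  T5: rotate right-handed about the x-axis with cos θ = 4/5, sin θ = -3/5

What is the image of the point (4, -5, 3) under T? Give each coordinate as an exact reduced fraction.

T(p) = (-42/13, 3871/130, -1086/65)

T1 scale by (-2, 3, 1/2): (4, -5, 3) → (-8, -15, 3/2)
T2 reflect across z = 0: (-8, -15, 3/2) → (-8, -15, -3/2)
T3 rotate right-handed about the z-axis with cos θ = 12/13, sin θ = 5/13: (-8, -15, -3/2) → (-21/13, -220/13, -3/2)
T4 scale by (2, -2, -3): (-21/13, -220/13, -3/2) → (-42/13, 440/13, 9/2)
T5 rotate right-handed about the x-axis with cos θ = 4/5, sin θ = -3/5: (-42/13, 440/13, 9/2) → (-42/13, 3871/130, -1086/65)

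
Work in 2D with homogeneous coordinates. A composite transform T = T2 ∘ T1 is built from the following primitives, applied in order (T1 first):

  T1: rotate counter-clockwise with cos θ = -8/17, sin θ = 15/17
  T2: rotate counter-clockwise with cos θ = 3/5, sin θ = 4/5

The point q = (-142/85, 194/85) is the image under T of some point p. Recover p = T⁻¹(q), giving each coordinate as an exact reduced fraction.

p = (2, -2)

T1 = [-8/17 -15/17 0; 15/17 -8/17 0; 0 0 1]
T2·T1 = [-84/85 -13/85 0; 13/85 -84/85 0; 0 0 1]
det M = 1; M⁻¹ = [-84/85 13/85 0; -13/85 -84/85 0; 0 0 1]
M⁻¹ · (-142/85, 194/85)ᵀ = (2, -2)ᵀ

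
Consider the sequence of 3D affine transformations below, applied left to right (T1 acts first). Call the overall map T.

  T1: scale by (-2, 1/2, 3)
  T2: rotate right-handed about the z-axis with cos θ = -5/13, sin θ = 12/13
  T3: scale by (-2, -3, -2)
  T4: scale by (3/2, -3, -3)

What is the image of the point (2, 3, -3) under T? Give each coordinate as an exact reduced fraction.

T1 scale by (-2, 1/2, 3): (2, 3, -3) → (-4, 3/2, -9)
T2 rotate right-handed about the z-axis with cos θ = -5/13, sin θ = 12/13: (-4, 3/2, -9) → (2/13, -111/26, -9)
T3 scale by (-2, -3, -2): (2/13, -111/26, -9) → (-4/13, 333/26, 18)
T4 scale by (3/2, -3, -3): (-4/13, 333/26, 18) → (-6/13, -999/26, -54)

T(p) = (-6/13, -999/26, -54)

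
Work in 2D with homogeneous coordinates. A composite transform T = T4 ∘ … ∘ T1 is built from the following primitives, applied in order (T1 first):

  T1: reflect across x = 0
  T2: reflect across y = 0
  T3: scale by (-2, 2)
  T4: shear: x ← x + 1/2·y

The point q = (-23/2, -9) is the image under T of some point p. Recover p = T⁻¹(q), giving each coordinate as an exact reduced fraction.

p = (-7/2, 9/2)

T1 = [-1 0 0; 0 1 0; 0 0 1]
T2·T1 = [-1 0 0; 0 -1 0; 0 0 1]
T3·…·T1 = [2 0 0; 0 -2 0; 0 0 1]
T4·…·T1 = [2 -1 0; 0 -2 0; 0 0 1]
det M = -4; M⁻¹ = [1/2 -1/4 0; 0 -1/2 0; 0 0 1]
M⁻¹ · (-23/2, -9)ᵀ = (-7/2, 9/2)ᵀ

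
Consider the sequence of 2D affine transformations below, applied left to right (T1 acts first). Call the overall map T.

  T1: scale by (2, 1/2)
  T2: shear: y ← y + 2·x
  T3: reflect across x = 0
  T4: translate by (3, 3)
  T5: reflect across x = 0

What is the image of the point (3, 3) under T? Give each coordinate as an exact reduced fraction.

T1 scale by (2, 1/2): (3, 3) → (6, 3/2)
T2 shear: y ← y + 2·x: (6, 3/2) → (6, 27/2)
T3 reflect across x = 0: (6, 27/2) → (-6, 27/2)
T4 translate by (3, 3): (-6, 27/2) → (-3, 33/2)
T5 reflect across x = 0: (-3, 33/2) → (3, 33/2)

T(p) = (3, 33/2)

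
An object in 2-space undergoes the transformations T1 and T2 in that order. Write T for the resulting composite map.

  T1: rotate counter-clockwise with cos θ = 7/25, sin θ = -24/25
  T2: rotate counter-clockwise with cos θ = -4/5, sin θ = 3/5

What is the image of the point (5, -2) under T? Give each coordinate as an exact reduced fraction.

T(p) = (454/125, 497/125)

T1 rotate counter-clockwise with cos θ = 7/25, sin θ = -24/25: (5, -2) → (-13/25, -134/25)
T2 rotate counter-clockwise with cos θ = -4/5, sin θ = 3/5: (-13/25, -134/25) → (454/125, 497/125)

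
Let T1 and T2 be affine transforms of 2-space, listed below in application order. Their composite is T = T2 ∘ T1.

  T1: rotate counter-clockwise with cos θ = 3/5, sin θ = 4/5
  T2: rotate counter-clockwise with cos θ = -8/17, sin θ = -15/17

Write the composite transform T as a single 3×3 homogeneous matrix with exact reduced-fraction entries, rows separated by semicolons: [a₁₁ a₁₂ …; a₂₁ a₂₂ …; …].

T1 = [3/5 -4/5 0; 4/5 3/5 0; 0 0 1]
T2·T1 = [36/85 77/85 0; -77/85 36/85 0; 0 0 1]

T = [36/85 77/85 0; -77/85 36/85 0; 0 0 1]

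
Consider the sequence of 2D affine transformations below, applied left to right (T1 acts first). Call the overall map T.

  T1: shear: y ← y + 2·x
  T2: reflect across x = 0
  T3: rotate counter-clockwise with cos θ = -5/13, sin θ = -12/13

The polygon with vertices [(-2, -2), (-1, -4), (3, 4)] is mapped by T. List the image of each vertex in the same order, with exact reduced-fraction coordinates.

T1 shear: y ← y + 2·x: (-2, -2) → (-2, -6); (-1, -4) → (-1, -6); (3, 4) → (3, 10)
T2 reflect across x = 0: (-2, -6) → (2, -6); (-1, -6) → (1, -6); (3, 10) → (-3, 10)
T3 rotate counter-clockwise with cos θ = -5/13, sin θ = -12/13: (2, -6) → (-82/13, 6/13); (1, -6) → (-77/13, 18/13); (-3, 10) → (135/13, -14/13)

image vertices: (-82/13, 6/13), (-77/13, 18/13), (135/13, -14/13)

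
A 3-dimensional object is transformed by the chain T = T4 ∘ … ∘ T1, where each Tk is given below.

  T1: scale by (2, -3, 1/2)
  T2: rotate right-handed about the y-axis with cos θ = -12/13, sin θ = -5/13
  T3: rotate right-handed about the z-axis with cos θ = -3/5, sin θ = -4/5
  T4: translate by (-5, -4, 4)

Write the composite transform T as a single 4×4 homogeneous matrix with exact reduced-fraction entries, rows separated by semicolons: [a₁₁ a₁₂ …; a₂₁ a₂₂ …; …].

T1 = [2 0 0 0; 0 -3 0 0; 0 0 1/2 0; 0 0 0 1]
T2·T1 = [-24/13 0 -5/26 0; 0 -3 0 0; 10/13 0 -6/13 0; 0 0 0 1]
T3·…·T1 = [72/65 -12/5 3/26 0; 96/65 9/5 2/13 0; 10/13 0 -6/13 0; 0 0 0 1]
T4·…·T1 = [72/65 -12/5 3/26 -5; 96/65 9/5 2/13 -4; 10/13 0 -6/13 4; 0 0 0 1]

T = [72/65 -12/5 3/26 -5; 96/65 9/5 2/13 -4; 10/13 0 -6/13 4; 0 0 0 1]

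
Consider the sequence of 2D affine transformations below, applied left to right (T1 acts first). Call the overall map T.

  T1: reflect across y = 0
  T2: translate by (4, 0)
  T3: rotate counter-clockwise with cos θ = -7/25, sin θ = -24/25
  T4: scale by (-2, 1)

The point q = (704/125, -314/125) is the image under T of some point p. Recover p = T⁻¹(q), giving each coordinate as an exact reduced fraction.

T1 = [1 0 0; 0 -1 0; 0 0 1]
T2·T1 = [1 0 4; 0 -1 0; 0 0 1]
T3·…·T1 = [-7/25 -24/25 -28/25; -24/25 7/25 -96/25; 0 0 1]
T4·…·T1 = [14/25 48/25 56/25; -24/25 7/25 -96/25; 0 0 1]
det M = 2; M⁻¹ = [7/50 -24/25 -4; 12/25 7/25 0; 0 0 1]
M⁻¹ · (704/125, -314/125)ᵀ = (-4/5, 2)ᵀ

p = (-4/5, 2)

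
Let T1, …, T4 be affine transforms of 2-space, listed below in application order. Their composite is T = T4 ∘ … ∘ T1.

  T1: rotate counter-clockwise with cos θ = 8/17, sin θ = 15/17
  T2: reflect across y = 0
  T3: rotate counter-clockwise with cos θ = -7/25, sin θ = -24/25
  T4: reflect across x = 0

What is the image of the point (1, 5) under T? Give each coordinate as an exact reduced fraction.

T1 rotate counter-clockwise with cos θ = 8/17, sin θ = 15/17: (1, 5) → (-67/17, 55/17)
T2 reflect across y = 0: (-67/17, 55/17) → (-67/17, -55/17)
T3 rotate counter-clockwise with cos θ = -7/25, sin θ = -24/25: (-67/17, -55/17) → (-851/425, 1993/425)
T4 reflect across x = 0: (-851/425, 1993/425) → (851/425, 1993/425)

T(p) = (851/425, 1993/425)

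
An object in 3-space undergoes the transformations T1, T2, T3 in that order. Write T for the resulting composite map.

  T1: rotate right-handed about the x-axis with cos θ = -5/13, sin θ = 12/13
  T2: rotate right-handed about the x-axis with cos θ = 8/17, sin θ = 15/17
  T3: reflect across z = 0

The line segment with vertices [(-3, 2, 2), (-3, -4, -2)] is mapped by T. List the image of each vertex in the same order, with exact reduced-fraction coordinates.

T1 rotate right-handed about the x-axis with cos θ = -5/13, sin θ = 12/13: (-3, 2, 2) → (-3, -34/13, 14/13); (-3, -4, -2) → (-3, 44/13, -38/13)
T2 rotate right-handed about the x-axis with cos θ = 8/17, sin θ = 15/17: (-3, -34/13, 14/13) → (-3, -482/221, -398/221); (-3, 44/13, -38/13) → (-3, 922/221, 356/221)
T3 reflect across z = 0: (-3, -482/221, -398/221) → (-3, -482/221, 398/221); (-3, 922/221, 356/221) → (-3, 922/221, -356/221)

image vertices: (-3, -482/221, 398/221), (-3, 922/221, -356/221)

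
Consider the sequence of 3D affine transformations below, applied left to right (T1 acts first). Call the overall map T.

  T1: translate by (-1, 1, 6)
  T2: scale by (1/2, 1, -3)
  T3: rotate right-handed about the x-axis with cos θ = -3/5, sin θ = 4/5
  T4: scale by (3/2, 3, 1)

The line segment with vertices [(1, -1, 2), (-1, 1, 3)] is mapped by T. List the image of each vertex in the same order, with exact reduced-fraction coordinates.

T1 translate by (-1, 1, 6): (1, -1, 2) → (0, 0, 8); (-1, 1, 3) → (-2, 2, 9)
T2 scale by (1/2, 1, -3): (0, 0, 8) → (0, 0, -24); (-2, 2, 9) → (-1, 2, -27)
T3 rotate right-handed about the x-axis with cos θ = -3/5, sin θ = 4/5: (0, 0, -24) → (0, 96/5, 72/5); (-1, 2, -27) → (-1, 102/5, 89/5)
T4 scale by (3/2, 3, 1): (0, 96/5, 72/5) → (0, 288/5, 72/5); (-1, 102/5, 89/5) → (-3/2, 306/5, 89/5)

image vertices: (0, 288/5, 72/5), (-3/2, 306/5, 89/5)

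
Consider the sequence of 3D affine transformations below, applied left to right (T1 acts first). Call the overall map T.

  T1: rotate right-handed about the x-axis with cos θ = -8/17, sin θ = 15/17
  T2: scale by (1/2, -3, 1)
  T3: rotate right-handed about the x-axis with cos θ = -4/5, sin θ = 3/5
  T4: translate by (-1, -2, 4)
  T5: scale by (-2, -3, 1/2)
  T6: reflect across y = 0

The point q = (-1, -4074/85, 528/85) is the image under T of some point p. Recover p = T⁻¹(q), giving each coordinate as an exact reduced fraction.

p = (3, 4, 4)

T1 = [1 0 0 0; 0 -8/17 -15/17 0; 0 15/17 -8/17 0; 0 0 0 1]
T2·T1 = [1/2 0 0 0; 0 24/17 45/17 0; 0 15/17 -8/17 0; 0 0 0 1]
T3·…·T1 = [1/2 0 0 0; 0 -141/85 -156/85 0; 0 12/85 167/85 0; 0 0 0 1]
T4·…·T1 = [1/2 0 0 -1; 0 -141/85 -156/85 -2; 0 12/85 167/85 4; 0 0 0 1]
T5·…·T1 = [-1 0 0 2; 0 423/85 468/85 6; 0 6/85 167/170 2; 0 0 0 1]
T6·…·T1 = [-1 0 0 2; 0 -423/85 -468/85 -6; 0 6/85 167/170 2; 0 0 0 1]
det M = 9/2; M⁻¹ = [-1 0 0 2; 0 -167/765 -104/85 58/51; 0 4/255 94/85 -36/17; 0 0 0 1]
M⁻¹ · (-1, -4074/85, 528/85)ᵀ = (3, 4, 4)ᵀ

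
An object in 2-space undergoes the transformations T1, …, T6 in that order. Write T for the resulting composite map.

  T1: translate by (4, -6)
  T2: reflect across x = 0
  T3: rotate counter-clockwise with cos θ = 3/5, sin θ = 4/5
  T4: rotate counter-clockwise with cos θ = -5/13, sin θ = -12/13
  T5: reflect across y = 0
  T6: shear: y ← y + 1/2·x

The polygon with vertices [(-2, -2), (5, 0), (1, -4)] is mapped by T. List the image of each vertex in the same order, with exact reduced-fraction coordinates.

image vertices: (-514/65, -21/13), (-633/65, -249/26), (-145/13, -125/26)

T1 translate by (4, -6): (-2, -2) → (2, -8); (5, 0) → (9, -6); (1, -4) → (5, -10)
T2 reflect across x = 0: (2, -8) → (-2, -8); (9, -6) → (-9, -6); (5, -10) → (-5, -10)
T3 rotate counter-clockwise with cos θ = 3/5, sin θ = 4/5: (-2, -8) → (26/5, -32/5); (-9, -6) → (-3/5, -54/5); (-5, -10) → (5, -10)
T4 rotate counter-clockwise with cos θ = -5/13, sin θ = -12/13: (26/5, -32/5) → (-514/65, -152/65); (-3/5, -54/5) → (-633/65, 306/65); (5, -10) → (-145/13, -10/13)
T5 reflect across y = 0: (-514/65, -152/65) → (-514/65, 152/65); (-633/65, 306/65) → (-633/65, -306/65); (-145/13, -10/13) → (-145/13, 10/13)
T6 shear: y ← y + 1/2·x: (-514/65, 152/65) → (-514/65, -21/13); (-633/65, -306/65) → (-633/65, -249/26); (-145/13, 10/13) → (-145/13, -125/26)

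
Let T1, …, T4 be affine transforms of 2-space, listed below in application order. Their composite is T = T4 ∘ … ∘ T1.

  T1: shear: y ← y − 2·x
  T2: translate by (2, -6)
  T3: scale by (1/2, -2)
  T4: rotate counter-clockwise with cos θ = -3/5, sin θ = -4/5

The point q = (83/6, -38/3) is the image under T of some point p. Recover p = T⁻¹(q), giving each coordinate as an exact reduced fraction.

T1 = [1 0 0; -2 1 0; 0 0 1]
T2·T1 = [1 0 2; -2 1 -6; 0 0 1]
T3·…·T1 = [1/2 0 1; 4 -2 12; 0 0 1]
T4·…·T1 = [29/10 -8/5 9; -14/5 6/5 -8; 0 0 1]
det M = -1; M⁻¹ = [-6/5 -8/5 -2; -14/5 -29/10 2; 0 0 1]
M⁻¹ · (83/6, -38/3)ᵀ = (5/3, 0)ᵀ

p = (5/3, 0)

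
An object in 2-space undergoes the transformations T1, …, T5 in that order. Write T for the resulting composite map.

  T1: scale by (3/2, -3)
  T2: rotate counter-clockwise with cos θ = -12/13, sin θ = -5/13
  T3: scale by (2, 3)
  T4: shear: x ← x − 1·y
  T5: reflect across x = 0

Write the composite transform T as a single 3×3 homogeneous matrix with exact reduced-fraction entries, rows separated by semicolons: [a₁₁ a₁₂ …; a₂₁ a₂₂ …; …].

T = [27/26 138/13 0; -45/26 108/13 0; 0 0 1]

T1 = [3/2 0 0; 0 -3 0; 0 0 1]
T2·T1 = [-18/13 -15/13 0; -15/26 36/13 0; 0 0 1]
T3·…·T1 = [-36/13 -30/13 0; -45/26 108/13 0; 0 0 1]
T4·…·T1 = [-27/26 -138/13 0; -45/26 108/13 0; 0 0 1]
T5·…·T1 = [27/26 138/13 0; -45/26 108/13 0; 0 0 1]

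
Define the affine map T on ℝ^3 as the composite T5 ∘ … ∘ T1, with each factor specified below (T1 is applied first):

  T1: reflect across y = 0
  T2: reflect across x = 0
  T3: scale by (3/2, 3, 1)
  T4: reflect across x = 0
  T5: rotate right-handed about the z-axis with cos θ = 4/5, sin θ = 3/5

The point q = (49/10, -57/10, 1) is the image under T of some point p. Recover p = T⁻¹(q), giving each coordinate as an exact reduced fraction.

T1 = [1 0 0 0; 0 -1 0 0; 0 0 1 0; 0 0 0 1]
T2·T1 = [-1 0 0 0; 0 -1 0 0; 0 0 1 0; 0 0 0 1]
T3·…·T1 = [-3/2 0 0 0; 0 -3 0 0; 0 0 1 0; 0 0 0 1]
T4·…·T1 = [3/2 0 0 0; 0 -3 0 0; 0 0 1 0; 0 0 0 1]
T5·…·T1 = [6/5 9/5 0 0; 9/10 -12/5 0 0; 0 0 1 0; 0 0 0 1]
det M = -9/2; M⁻¹ = [8/15 2/5 0 0; 1/5 -4/15 0 0; 0 0 1 0; 0 0 0 1]
M⁻¹ · (49/10, -57/10, 1)ᵀ = (1/3, 5/2, 1)ᵀ

p = (1/3, 5/2, 1)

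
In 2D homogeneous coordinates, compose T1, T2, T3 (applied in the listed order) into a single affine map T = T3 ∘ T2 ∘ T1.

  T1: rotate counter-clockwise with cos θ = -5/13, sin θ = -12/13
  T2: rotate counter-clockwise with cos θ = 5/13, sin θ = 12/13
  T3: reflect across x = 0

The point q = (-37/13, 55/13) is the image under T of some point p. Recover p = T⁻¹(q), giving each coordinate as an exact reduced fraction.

p = (-1, 5)

T1 = [-5/13 12/13 0; -12/13 -5/13 0; 0 0 1]
T2·T1 = [119/169 120/169 0; -120/169 119/169 0; 0 0 1]
T3·…·T1 = [-119/169 -120/169 0; -120/169 119/169 0; 0 0 1]
det M = -1; M⁻¹ = [-119/169 -120/169 0; -120/169 119/169 0; 0 0 1]
M⁻¹ · (-37/13, 55/13)ᵀ = (-1, 5)ᵀ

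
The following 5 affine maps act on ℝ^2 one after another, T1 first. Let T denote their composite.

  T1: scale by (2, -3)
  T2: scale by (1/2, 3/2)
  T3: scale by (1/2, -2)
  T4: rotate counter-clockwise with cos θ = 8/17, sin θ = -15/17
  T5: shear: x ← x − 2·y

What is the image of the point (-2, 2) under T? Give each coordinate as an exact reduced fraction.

T1 scale by (2, -3): (-2, 2) → (-4, -6)
T2 scale by (1/2, 3/2): (-4, -6) → (-2, -9)
T3 scale by (1/2, -2): (-2, -9) → (-1, 18)
T4 rotate counter-clockwise with cos θ = 8/17, sin θ = -15/17: (-1, 18) → (262/17, 159/17)
T5 shear: x ← x − 2·y: (262/17, 159/17) → (-56/17, 159/17)

T(p) = (-56/17, 159/17)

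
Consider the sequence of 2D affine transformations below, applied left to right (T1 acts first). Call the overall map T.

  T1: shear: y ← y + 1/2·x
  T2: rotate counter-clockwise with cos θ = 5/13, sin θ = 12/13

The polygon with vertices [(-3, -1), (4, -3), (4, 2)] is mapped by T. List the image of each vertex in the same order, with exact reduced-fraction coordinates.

T1 shear: y ← y + 1/2·x: (-3, -1) → (-3, -5/2); (4, -3) → (4, -1); (4, 2) → (4, 4)
T2 rotate counter-clockwise with cos θ = 5/13, sin θ = 12/13: (-3, -5/2) → (15/13, -97/26); (4, -1) → (32/13, 43/13); (4, 4) → (-28/13, 68/13)

image vertices: (15/13, -97/26), (32/13, 43/13), (-28/13, 68/13)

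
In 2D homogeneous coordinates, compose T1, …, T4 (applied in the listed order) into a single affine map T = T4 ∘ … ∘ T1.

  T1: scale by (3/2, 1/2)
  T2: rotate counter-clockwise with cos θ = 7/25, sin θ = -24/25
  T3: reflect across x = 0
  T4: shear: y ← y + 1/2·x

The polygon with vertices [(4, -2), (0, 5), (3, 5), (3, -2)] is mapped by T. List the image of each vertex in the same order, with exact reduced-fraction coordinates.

image vertices: (-18/25, -32/5), (-12/5, -1/2), (-183/50, -109/20), (-3/10, -19/4)

T1 scale by (3/2, 1/2): (4, -2) → (6, -1); (0, 5) → (0, 5/2); (3, 5) → (9/2, 5/2); (3, -2) → (9/2, -1)
T2 rotate counter-clockwise with cos θ = 7/25, sin θ = -24/25: (6, -1) → (18/25, -151/25); (0, 5/2) → (12/5, 7/10); (9/2, 5/2) → (183/50, -181/50); (9/2, -1) → (3/10, -23/5)
T3 reflect across x = 0: (18/25, -151/25) → (-18/25, -151/25); (12/5, 7/10) → (-12/5, 7/10); (183/50, -181/50) → (-183/50, -181/50); (3/10, -23/5) → (-3/10, -23/5)
T4 shear: y ← y + 1/2·x: (-18/25, -151/25) → (-18/25, -32/5); (-12/5, 7/10) → (-12/5, -1/2); (-183/50, -181/50) → (-183/50, -109/20); (-3/10, -23/5) → (-3/10, -19/4)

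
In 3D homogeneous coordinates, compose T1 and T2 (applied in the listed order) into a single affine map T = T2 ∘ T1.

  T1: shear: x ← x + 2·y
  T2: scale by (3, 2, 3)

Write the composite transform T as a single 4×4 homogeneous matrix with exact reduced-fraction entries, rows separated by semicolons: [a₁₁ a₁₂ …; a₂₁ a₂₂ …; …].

T = [3 6 0 0; 0 2 0 0; 0 0 3 0; 0 0 0 1]

T1 = [1 2 0 0; 0 1 0 0; 0 0 1 0; 0 0 0 1]
T2·T1 = [3 6 0 0; 0 2 0 0; 0 0 3 0; 0 0 0 1]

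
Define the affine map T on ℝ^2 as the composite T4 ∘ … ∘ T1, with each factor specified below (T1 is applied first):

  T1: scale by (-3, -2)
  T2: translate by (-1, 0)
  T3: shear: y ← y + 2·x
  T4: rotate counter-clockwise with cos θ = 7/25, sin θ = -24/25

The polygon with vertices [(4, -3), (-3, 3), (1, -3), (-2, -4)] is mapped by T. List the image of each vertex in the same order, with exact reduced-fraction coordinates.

T1 scale by (-3, -2): (4, -3) → (-12, 6); (-3, 3) → (9, -6); (1, -3) → (-3, 6); (-2, -4) → (6, 8)
T2 translate by (-1, 0): (-12, 6) → (-13, 6); (9, -6) → (8, -6); (-3, 6) → (-4, 6); (6, 8) → (5, 8)
T3 shear: y ← y + 2·x: (-13, 6) → (-13, -20); (8, -6) → (8, 10); (-4, 6) → (-4, -2); (5, 8) → (5, 18)
T4 rotate counter-clockwise with cos θ = 7/25, sin θ = -24/25: (-13, -20) → (-571/25, 172/25); (8, 10) → (296/25, -122/25); (-4, -2) → (-76/25, 82/25); (5, 18) → (467/25, 6/25)

image vertices: (-571/25, 172/25), (296/25, -122/25), (-76/25, 82/25), (467/25, 6/25)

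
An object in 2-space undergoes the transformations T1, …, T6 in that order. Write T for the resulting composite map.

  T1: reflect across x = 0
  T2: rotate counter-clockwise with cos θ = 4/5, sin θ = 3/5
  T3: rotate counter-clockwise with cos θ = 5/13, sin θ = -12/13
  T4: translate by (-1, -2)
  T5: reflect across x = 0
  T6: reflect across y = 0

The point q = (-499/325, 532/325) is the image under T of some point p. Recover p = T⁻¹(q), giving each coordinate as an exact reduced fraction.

p = (-2, 8/5)

T1 = [-1 0 0; 0 1 0; 0 0 1]
T2·T1 = [-4/5 -3/5 0; -3/5 4/5 0; 0 0 1]
T3·…·T1 = [-56/65 33/65 0; 33/65 56/65 0; 0 0 1]
T4·…·T1 = [-56/65 33/65 -1; 33/65 56/65 -2; 0 0 1]
T5·…·T1 = [56/65 -33/65 1; 33/65 56/65 -2; 0 0 1]
T6·…·T1 = [56/65 -33/65 1; -33/65 -56/65 2; 0 0 1]
det M = -1; M⁻¹ = [56/65 -33/65 2/13; -33/65 -56/65 29/13; 0 0 1]
M⁻¹ · (-499/325, 532/325)ᵀ = (-2, 8/5)ᵀ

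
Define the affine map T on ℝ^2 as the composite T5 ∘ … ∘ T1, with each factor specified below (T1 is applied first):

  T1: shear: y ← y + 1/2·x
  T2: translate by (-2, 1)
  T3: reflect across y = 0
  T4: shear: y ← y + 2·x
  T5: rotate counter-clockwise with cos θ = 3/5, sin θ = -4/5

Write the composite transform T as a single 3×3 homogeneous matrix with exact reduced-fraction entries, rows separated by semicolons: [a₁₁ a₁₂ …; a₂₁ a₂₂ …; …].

T = [9/5 -4/5 -26/5; 1/10 -3/5 -7/5; 0 0 1]

T1 = [1 0 0; 1/2 1 0; 0 0 1]
T2·T1 = [1 0 -2; 1/2 1 1; 0 0 1]
T3·…·T1 = [1 0 -2; -1/2 -1 -1; 0 0 1]
T4·…·T1 = [1 0 -2; 3/2 -1 -5; 0 0 1]
T5·…·T1 = [9/5 -4/5 -26/5; 1/10 -3/5 -7/5; 0 0 1]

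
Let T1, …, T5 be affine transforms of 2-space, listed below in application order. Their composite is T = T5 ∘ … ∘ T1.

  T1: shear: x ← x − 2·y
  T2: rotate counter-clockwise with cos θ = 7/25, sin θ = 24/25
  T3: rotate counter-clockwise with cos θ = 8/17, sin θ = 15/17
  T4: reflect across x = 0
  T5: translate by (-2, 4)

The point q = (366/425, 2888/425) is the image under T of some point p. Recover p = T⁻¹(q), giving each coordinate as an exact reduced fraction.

T1 = [1 -2 0; 0 1 0; 0 0 1]
T2·T1 = [7/25 -38/25 0; 24/25 -41/25 0; 0 0 1]
T3·…·T1 = [-304/425 311/425 0; 297/425 -898/425 0; 0 0 1]
T4·…·T1 = [304/425 -311/425 0; 297/425 -898/425 0; 0 0 1]
T5·…·T1 = [304/425 -311/425 -2; 297/425 -898/425 4; 0 0 1]
det M = -1; M⁻¹ = [898/425 -311/425 608/85; 297/425 -304/425 362/85; 0 0 1]
M⁻¹ · (366/425, 2888/425)ᵀ = (4, 0)ᵀ

p = (4, 0)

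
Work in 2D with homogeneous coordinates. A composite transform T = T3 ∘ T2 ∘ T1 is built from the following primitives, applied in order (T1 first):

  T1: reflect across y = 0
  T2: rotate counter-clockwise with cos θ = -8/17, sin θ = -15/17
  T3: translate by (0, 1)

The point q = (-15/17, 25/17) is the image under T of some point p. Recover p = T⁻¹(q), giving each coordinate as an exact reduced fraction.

T1 = [1 0 0; 0 -1 0; 0 0 1]
T2·T1 = [-8/17 -15/17 0; -15/17 8/17 0; 0 0 1]
T3·…·T1 = [-8/17 -15/17 0; -15/17 8/17 1; 0 0 1]
det M = -1; M⁻¹ = [-8/17 -15/17 15/17; -15/17 8/17 -8/17; 0 0 1]
M⁻¹ · (-15/17, 25/17)ᵀ = (0, 1)ᵀ

p = (0, 1)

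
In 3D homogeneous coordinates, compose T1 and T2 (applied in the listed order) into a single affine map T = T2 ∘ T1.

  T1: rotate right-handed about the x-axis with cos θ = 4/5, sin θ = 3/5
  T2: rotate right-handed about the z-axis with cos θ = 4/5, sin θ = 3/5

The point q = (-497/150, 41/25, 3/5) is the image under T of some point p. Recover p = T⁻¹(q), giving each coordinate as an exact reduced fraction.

p = (-5/3, 3, -3/2)

T1 = [1 0 0 0; 0 4/5 -3/5 0; 0 3/5 4/5 0; 0 0 0 1]
T2·T1 = [4/5 -12/25 9/25 0; 3/5 16/25 -12/25 0; 0 3/5 4/5 0; 0 0 0 1]
det M = 1; M⁻¹ = [4/5 3/5 0 0; -12/25 16/25 3/5 0; 9/25 -12/25 4/5 0; 0 0 0 1]
M⁻¹ · (-497/150, 41/25, 3/5)ᵀ = (-5/3, 3, -3/2)ᵀ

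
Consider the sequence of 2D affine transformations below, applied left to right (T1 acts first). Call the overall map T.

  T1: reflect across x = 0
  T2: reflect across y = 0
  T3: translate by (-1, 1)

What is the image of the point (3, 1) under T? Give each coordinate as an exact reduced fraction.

T(p) = (-4, 0)

T1 reflect across x = 0: (3, 1) → (-3, 1)
T2 reflect across y = 0: (-3, 1) → (-3, -1)
T3 translate by (-1, 1): (-3, -1) → (-4, 0)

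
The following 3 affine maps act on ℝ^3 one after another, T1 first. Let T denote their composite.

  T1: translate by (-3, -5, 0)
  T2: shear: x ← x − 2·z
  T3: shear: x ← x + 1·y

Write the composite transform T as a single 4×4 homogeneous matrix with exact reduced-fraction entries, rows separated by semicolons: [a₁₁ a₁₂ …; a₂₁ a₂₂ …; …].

T1 = [1 0 0 -3; 0 1 0 -5; 0 0 1 0; 0 0 0 1]
T2·T1 = [1 0 -2 -3; 0 1 0 -5; 0 0 1 0; 0 0 0 1]
T3·…·T1 = [1 1 -2 -8; 0 1 0 -5; 0 0 1 0; 0 0 0 1]

T = [1 1 -2 -8; 0 1 0 -5; 0 0 1 0; 0 0 0 1]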